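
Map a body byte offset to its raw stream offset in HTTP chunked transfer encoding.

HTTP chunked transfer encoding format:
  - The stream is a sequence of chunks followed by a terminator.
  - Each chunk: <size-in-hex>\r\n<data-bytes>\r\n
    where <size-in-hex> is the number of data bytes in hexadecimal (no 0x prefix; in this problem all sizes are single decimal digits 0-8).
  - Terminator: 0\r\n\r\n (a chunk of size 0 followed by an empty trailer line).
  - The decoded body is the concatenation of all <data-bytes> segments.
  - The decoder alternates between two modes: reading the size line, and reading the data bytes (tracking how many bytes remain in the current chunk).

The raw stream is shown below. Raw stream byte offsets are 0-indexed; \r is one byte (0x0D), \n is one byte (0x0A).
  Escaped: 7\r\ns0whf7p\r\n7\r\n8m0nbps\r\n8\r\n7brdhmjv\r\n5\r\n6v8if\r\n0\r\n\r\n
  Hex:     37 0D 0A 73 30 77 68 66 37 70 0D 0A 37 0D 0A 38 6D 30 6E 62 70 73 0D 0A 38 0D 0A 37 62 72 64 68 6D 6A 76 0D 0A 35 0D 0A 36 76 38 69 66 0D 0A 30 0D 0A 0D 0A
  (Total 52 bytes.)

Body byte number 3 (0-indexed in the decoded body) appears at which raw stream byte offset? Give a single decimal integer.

Answer: 6

Derivation:
Chunk 1: stream[0..1]='7' size=0x7=7, data at stream[3..10]='s0whf7p' -> body[0..7], body so far='s0whf7p'
Chunk 2: stream[12..13]='7' size=0x7=7, data at stream[15..22]='8m0nbps' -> body[7..14], body so far='s0whf7p8m0nbps'
Chunk 3: stream[24..25]='8' size=0x8=8, data at stream[27..35]='7brdhmjv' -> body[14..22], body so far='s0whf7p8m0nbps7brdhmjv'
Chunk 4: stream[37..38]='5' size=0x5=5, data at stream[40..45]='6v8if' -> body[22..27], body so far='s0whf7p8m0nbps7brdhmjv6v8if'
Chunk 5: stream[47..48]='0' size=0 (terminator). Final body='s0whf7p8m0nbps7brdhmjv6v8if' (27 bytes)
Body byte 3 at stream offset 6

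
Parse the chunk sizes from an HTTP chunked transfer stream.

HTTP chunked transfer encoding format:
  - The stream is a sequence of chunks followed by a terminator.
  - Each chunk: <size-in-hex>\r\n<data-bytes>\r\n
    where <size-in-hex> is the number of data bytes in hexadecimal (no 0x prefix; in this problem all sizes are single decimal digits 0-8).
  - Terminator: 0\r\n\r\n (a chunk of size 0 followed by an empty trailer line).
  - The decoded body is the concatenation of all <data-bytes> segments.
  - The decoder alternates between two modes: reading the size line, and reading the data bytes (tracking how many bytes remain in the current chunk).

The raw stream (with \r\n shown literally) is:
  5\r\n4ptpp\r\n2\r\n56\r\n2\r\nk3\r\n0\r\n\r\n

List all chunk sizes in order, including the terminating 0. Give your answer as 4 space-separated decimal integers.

Answer: 5 2 2 0

Derivation:
Chunk 1: stream[0..1]='5' size=0x5=5, data at stream[3..8]='4ptpp' -> body[0..5], body so far='4ptpp'
Chunk 2: stream[10..11]='2' size=0x2=2, data at stream[13..15]='56' -> body[5..7], body so far='4ptpp56'
Chunk 3: stream[17..18]='2' size=0x2=2, data at stream[20..22]='k3' -> body[7..9], body so far='4ptpp56k3'
Chunk 4: stream[24..25]='0' size=0 (terminator). Final body='4ptpp56k3' (9 bytes)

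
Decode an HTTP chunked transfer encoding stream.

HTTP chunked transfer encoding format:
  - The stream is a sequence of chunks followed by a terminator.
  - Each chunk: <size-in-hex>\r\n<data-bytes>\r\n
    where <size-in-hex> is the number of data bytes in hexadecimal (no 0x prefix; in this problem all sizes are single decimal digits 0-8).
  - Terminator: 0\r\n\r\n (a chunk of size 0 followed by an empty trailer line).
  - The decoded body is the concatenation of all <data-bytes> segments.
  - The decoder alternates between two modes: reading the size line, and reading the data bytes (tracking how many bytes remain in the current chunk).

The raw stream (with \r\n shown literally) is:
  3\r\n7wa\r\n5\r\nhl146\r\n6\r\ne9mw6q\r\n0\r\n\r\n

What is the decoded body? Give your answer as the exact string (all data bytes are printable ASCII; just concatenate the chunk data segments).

Chunk 1: stream[0..1]='3' size=0x3=3, data at stream[3..6]='7wa' -> body[0..3], body so far='7wa'
Chunk 2: stream[8..9]='5' size=0x5=5, data at stream[11..16]='hl146' -> body[3..8], body so far='7wahl146'
Chunk 3: stream[18..19]='6' size=0x6=6, data at stream[21..27]='e9mw6q' -> body[8..14], body so far='7wahl146e9mw6q'
Chunk 4: stream[29..30]='0' size=0 (terminator). Final body='7wahl146e9mw6q' (14 bytes)

Answer: 7wahl146e9mw6q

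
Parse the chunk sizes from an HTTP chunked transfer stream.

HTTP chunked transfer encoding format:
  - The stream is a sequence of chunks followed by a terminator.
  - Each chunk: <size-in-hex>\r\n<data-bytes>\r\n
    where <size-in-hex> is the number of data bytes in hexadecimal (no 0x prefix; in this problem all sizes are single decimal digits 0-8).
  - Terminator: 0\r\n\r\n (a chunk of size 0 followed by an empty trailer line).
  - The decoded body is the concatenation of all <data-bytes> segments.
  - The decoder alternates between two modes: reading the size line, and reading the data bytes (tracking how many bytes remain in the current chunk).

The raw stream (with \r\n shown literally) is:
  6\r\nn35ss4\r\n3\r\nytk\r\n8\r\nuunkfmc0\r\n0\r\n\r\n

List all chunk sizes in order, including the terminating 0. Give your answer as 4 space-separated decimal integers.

Answer: 6 3 8 0

Derivation:
Chunk 1: stream[0..1]='6' size=0x6=6, data at stream[3..9]='n35ss4' -> body[0..6], body so far='n35ss4'
Chunk 2: stream[11..12]='3' size=0x3=3, data at stream[14..17]='ytk' -> body[6..9], body so far='n35ss4ytk'
Chunk 3: stream[19..20]='8' size=0x8=8, data at stream[22..30]='uunkfmc0' -> body[9..17], body so far='n35ss4ytkuunkfmc0'
Chunk 4: stream[32..33]='0' size=0 (terminator). Final body='n35ss4ytkuunkfmc0' (17 bytes)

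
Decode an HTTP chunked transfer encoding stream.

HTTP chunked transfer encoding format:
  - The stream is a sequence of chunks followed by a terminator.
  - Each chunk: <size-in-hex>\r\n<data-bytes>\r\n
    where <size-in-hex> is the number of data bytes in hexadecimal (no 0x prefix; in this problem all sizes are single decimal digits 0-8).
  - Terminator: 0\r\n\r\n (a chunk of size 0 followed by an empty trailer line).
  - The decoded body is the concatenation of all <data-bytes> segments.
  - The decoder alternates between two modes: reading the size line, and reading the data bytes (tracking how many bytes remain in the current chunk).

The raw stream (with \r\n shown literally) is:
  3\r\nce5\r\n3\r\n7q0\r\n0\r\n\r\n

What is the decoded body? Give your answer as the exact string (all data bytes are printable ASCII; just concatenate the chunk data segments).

Chunk 1: stream[0..1]='3' size=0x3=3, data at stream[3..6]='ce5' -> body[0..3], body so far='ce5'
Chunk 2: stream[8..9]='3' size=0x3=3, data at stream[11..14]='7q0' -> body[3..6], body so far='ce57q0'
Chunk 3: stream[16..17]='0' size=0 (terminator). Final body='ce57q0' (6 bytes)

Answer: ce57q0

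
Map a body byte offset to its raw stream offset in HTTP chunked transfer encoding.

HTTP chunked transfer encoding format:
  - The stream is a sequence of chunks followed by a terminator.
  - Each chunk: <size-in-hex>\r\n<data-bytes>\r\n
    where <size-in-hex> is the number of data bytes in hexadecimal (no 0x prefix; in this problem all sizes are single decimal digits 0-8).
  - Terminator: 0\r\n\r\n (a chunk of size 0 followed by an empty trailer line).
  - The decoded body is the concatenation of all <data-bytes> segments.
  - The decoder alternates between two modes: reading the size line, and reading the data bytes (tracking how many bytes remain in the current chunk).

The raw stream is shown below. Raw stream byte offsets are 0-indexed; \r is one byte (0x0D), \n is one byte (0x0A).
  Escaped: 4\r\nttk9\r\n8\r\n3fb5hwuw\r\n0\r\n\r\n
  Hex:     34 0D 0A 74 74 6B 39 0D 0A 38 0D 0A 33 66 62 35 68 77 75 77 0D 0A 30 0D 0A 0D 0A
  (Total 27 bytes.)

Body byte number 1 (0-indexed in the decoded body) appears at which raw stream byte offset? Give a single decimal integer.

Chunk 1: stream[0..1]='4' size=0x4=4, data at stream[3..7]='ttk9' -> body[0..4], body so far='ttk9'
Chunk 2: stream[9..10]='8' size=0x8=8, data at stream[12..20]='3fb5hwuw' -> body[4..12], body so far='ttk93fb5hwuw'
Chunk 3: stream[22..23]='0' size=0 (terminator). Final body='ttk93fb5hwuw' (12 bytes)
Body byte 1 at stream offset 4

Answer: 4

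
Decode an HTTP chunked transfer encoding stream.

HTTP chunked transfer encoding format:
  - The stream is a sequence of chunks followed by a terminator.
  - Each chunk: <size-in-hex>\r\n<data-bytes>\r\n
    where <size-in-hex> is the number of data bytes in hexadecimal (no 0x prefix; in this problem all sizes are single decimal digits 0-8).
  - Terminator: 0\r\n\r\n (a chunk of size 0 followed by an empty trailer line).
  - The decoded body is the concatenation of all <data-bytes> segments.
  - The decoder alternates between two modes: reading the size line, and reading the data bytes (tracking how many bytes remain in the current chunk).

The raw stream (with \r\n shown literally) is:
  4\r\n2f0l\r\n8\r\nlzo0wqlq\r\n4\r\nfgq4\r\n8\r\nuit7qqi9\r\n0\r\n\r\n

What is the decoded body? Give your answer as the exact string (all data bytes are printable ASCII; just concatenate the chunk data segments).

Chunk 1: stream[0..1]='4' size=0x4=4, data at stream[3..7]='2f0l' -> body[0..4], body so far='2f0l'
Chunk 2: stream[9..10]='8' size=0x8=8, data at stream[12..20]='lzo0wqlq' -> body[4..12], body so far='2f0llzo0wqlq'
Chunk 3: stream[22..23]='4' size=0x4=4, data at stream[25..29]='fgq4' -> body[12..16], body so far='2f0llzo0wqlqfgq4'
Chunk 4: stream[31..32]='8' size=0x8=8, data at stream[34..42]='uit7qqi9' -> body[16..24], body so far='2f0llzo0wqlqfgq4uit7qqi9'
Chunk 5: stream[44..45]='0' size=0 (terminator). Final body='2f0llzo0wqlqfgq4uit7qqi9' (24 bytes)

Answer: 2f0llzo0wqlqfgq4uit7qqi9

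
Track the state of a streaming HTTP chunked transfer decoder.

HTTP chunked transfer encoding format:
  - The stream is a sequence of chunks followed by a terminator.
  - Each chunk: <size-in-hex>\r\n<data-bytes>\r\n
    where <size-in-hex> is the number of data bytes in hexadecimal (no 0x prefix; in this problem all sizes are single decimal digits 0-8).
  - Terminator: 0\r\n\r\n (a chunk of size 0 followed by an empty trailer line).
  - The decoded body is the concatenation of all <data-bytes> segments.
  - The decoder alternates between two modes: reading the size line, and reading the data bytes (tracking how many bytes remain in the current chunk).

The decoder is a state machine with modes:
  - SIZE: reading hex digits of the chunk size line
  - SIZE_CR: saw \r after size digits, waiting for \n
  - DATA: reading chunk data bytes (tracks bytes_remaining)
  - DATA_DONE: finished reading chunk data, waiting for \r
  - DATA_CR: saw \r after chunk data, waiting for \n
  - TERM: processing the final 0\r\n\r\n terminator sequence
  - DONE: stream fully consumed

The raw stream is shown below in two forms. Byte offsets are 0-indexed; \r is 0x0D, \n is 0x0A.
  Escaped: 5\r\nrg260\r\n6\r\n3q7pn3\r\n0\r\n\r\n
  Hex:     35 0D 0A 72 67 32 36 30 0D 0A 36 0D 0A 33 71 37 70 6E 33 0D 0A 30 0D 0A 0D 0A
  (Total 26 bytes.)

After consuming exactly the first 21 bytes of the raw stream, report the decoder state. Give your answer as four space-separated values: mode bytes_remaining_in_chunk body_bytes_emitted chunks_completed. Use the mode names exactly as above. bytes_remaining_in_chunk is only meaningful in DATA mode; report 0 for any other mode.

Answer: SIZE 0 11 2

Derivation:
Byte 0 = '5': mode=SIZE remaining=0 emitted=0 chunks_done=0
Byte 1 = 0x0D: mode=SIZE_CR remaining=0 emitted=0 chunks_done=0
Byte 2 = 0x0A: mode=DATA remaining=5 emitted=0 chunks_done=0
Byte 3 = 'r': mode=DATA remaining=4 emitted=1 chunks_done=0
Byte 4 = 'g': mode=DATA remaining=3 emitted=2 chunks_done=0
Byte 5 = '2': mode=DATA remaining=2 emitted=3 chunks_done=0
Byte 6 = '6': mode=DATA remaining=1 emitted=4 chunks_done=0
Byte 7 = '0': mode=DATA_DONE remaining=0 emitted=5 chunks_done=0
Byte 8 = 0x0D: mode=DATA_CR remaining=0 emitted=5 chunks_done=0
Byte 9 = 0x0A: mode=SIZE remaining=0 emitted=5 chunks_done=1
Byte 10 = '6': mode=SIZE remaining=0 emitted=5 chunks_done=1
Byte 11 = 0x0D: mode=SIZE_CR remaining=0 emitted=5 chunks_done=1
Byte 12 = 0x0A: mode=DATA remaining=6 emitted=5 chunks_done=1
Byte 13 = '3': mode=DATA remaining=5 emitted=6 chunks_done=1
Byte 14 = 'q': mode=DATA remaining=4 emitted=7 chunks_done=1
Byte 15 = '7': mode=DATA remaining=3 emitted=8 chunks_done=1
Byte 16 = 'p': mode=DATA remaining=2 emitted=9 chunks_done=1
Byte 17 = 'n': mode=DATA remaining=1 emitted=10 chunks_done=1
Byte 18 = '3': mode=DATA_DONE remaining=0 emitted=11 chunks_done=1
Byte 19 = 0x0D: mode=DATA_CR remaining=0 emitted=11 chunks_done=1
Byte 20 = 0x0A: mode=SIZE remaining=0 emitted=11 chunks_done=2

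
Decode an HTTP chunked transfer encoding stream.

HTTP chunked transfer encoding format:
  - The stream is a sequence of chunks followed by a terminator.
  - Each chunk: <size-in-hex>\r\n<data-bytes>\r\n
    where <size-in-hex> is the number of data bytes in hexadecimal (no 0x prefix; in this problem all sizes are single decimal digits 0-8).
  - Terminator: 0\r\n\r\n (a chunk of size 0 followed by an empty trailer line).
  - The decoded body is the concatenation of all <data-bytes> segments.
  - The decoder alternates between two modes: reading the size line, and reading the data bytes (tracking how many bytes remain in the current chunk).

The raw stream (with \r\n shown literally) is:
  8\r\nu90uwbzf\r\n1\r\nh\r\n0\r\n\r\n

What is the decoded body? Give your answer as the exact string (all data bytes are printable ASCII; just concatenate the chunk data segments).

Chunk 1: stream[0..1]='8' size=0x8=8, data at stream[3..11]='u90uwbzf' -> body[0..8], body so far='u90uwbzf'
Chunk 2: stream[13..14]='1' size=0x1=1, data at stream[16..17]='h' -> body[8..9], body so far='u90uwbzfh'
Chunk 3: stream[19..20]='0' size=0 (terminator). Final body='u90uwbzfh' (9 bytes)

Answer: u90uwbzfh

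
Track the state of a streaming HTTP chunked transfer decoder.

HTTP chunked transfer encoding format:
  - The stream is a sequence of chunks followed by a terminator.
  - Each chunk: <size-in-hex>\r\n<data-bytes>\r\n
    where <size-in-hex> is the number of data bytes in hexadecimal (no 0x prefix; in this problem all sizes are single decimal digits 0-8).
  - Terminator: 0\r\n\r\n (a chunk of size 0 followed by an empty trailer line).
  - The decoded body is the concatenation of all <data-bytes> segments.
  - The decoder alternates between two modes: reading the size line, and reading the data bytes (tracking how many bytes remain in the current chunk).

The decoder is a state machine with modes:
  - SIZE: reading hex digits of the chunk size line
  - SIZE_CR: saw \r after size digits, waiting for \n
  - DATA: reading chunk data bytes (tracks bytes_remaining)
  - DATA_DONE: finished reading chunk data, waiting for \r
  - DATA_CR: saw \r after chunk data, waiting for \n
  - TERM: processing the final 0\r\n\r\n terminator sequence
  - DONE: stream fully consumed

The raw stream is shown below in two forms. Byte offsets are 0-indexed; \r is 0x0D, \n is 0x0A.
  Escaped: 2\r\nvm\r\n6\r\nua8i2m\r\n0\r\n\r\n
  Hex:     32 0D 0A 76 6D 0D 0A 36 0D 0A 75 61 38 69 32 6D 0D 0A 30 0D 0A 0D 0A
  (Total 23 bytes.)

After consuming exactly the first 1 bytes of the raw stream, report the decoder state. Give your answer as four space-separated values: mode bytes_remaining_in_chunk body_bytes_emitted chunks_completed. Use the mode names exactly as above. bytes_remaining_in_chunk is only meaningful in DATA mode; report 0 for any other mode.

Byte 0 = '2': mode=SIZE remaining=0 emitted=0 chunks_done=0

Answer: SIZE 0 0 0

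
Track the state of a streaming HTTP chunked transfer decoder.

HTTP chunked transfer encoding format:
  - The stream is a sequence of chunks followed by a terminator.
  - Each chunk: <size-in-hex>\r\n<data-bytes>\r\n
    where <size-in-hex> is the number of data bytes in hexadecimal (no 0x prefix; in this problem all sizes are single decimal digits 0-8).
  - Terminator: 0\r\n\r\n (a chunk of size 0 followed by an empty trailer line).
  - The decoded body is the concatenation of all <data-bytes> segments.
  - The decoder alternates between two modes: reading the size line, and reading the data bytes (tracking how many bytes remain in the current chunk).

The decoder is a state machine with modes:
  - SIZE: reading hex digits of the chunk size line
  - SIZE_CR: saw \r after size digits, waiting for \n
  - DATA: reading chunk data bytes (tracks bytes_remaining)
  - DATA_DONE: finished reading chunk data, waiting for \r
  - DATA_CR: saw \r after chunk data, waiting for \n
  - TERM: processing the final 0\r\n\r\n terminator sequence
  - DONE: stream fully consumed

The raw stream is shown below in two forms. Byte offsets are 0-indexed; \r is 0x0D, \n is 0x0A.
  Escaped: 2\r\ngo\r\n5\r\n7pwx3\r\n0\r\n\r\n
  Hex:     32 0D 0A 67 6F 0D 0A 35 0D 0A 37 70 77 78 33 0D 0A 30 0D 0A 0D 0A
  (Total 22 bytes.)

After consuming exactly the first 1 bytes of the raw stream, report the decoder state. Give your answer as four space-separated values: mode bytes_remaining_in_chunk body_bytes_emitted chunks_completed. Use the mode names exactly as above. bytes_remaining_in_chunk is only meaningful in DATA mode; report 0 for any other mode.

Answer: SIZE 0 0 0

Derivation:
Byte 0 = '2': mode=SIZE remaining=0 emitted=0 chunks_done=0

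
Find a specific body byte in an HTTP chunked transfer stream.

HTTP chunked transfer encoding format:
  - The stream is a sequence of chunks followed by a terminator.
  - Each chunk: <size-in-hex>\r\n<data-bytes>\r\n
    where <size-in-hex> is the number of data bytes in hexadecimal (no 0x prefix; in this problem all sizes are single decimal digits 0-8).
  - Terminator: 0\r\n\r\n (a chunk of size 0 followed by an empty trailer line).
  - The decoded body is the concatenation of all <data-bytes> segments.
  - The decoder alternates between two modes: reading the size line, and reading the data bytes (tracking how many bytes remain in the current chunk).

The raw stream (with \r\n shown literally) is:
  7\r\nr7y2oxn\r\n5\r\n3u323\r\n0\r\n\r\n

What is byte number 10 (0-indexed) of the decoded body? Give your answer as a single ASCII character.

Chunk 1: stream[0..1]='7' size=0x7=7, data at stream[3..10]='r7y2oxn' -> body[0..7], body so far='r7y2oxn'
Chunk 2: stream[12..13]='5' size=0x5=5, data at stream[15..20]='3u323' -> body[7..12], body so far='r7y2oxn3u323'
Chunk 3: stream[22..23]='0' size=0 (terminator). Final body='r7y2oxn3u323' (12 bytes)
Body byte 10 = '2'

Answer: 2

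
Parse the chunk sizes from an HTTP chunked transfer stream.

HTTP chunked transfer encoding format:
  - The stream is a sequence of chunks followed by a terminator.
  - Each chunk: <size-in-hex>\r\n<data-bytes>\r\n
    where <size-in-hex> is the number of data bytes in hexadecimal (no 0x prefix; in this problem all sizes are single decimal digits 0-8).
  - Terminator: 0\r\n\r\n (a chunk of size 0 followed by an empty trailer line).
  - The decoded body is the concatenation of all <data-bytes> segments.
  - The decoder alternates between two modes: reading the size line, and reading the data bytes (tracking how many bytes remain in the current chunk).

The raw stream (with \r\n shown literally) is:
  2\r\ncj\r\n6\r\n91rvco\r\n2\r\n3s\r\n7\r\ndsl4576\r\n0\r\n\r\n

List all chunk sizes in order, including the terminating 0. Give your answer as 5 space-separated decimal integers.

Chunk 1: stream[0..1]='2' size=0x2=2, data at stream[3..5]='cj' -> body[0..2], body so far='cj'
Chunk 2: stream[7..8]='6' size=0x6=6, data at stream[10..16]='91rvco' -> body[2..8], body so far='cj91rvco'
Chunk 3: stream[18..19]='2' size=0x2=2, data at stream[21..23]='3s' -> body[8..10], body so far='cj91rvco3s'
Chunk 4: stream[25..26]='7' size=0x7=7, data at stream[28..35]='dsl4576' -> body[10..17], body so far='cj91rvco3sdsl4576'
Chunk 5: stream[37..38]='0' size=0 (terminator). Final body='cj91rvco3sdsl4576' (17 bytes)

Answer: 2 6 2 7 0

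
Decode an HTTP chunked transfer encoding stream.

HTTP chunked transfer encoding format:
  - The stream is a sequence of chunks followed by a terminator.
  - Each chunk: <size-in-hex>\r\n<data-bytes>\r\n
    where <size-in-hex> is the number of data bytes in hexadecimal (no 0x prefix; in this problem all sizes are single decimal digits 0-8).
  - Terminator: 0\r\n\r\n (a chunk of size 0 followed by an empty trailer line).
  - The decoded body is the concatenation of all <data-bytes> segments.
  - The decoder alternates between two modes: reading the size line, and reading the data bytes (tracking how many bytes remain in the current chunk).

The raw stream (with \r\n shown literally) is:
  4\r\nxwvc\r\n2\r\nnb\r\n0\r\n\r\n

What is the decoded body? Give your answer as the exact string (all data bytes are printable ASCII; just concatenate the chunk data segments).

Answer: xwvcnb

Derivation:
Chunk 1: stream[0..1]='4' size=0x4=4, data at stream[3..7]='xwvc' -> body[0..4], body so far='xwvc'
Chunk 2: stream[9..10]='2' size=0x2=2, data at stream[12..14]='nb' -> body[4..6], body so far='xwvcnb'
Chunk 3: stream[16..17]='0' size=0 (terminator). Final body='xwvcnb' (6 bytes)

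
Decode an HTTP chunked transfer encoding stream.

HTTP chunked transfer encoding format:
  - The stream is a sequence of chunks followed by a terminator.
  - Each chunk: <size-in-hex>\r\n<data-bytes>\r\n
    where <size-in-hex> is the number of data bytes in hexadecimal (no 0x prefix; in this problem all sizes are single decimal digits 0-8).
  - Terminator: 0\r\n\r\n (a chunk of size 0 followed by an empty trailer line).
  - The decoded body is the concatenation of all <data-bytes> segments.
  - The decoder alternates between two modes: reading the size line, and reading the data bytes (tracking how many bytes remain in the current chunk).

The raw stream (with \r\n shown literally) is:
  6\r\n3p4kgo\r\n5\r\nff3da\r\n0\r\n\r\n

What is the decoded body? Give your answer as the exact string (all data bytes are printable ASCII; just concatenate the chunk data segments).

Answer: 3p4kgoff3da

Derivation:
Chunk 1: stream[0..1]='6' size=0x6=6, data at stream[3..9]='3p4kgo' -> body[0..6], body so far='3p4kgo'
Chunk 2: stream[11..12]='5' size=0x5=5, data at stream[14..19]='ff3da' -> body[6..11], body so far='3p4kgoff3da'
Chunk 3: stream[21..22]='0' size=0 (terminator). Final body='3p4kgoff3da' (11 bytes)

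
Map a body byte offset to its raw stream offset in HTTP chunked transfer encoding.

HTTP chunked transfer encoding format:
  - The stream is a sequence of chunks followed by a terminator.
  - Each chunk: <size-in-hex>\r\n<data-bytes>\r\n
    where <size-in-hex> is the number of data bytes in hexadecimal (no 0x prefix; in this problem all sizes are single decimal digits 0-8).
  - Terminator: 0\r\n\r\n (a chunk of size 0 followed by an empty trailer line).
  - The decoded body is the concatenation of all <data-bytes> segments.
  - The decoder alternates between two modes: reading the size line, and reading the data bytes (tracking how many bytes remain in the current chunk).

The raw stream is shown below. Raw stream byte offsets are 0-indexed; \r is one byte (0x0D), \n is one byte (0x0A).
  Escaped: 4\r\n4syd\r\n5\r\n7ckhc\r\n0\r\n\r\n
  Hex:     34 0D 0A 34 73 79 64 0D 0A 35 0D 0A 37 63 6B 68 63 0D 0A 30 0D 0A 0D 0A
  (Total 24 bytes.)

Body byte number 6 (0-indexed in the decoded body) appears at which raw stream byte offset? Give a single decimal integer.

Chunk 1: stream[0..1]='4' size=0x4=4, data at stream[3..7]='4syd' -> body[0..4], body so far='4syd'
Chunk 2: stream[9..10]='5' size=0x5=5, data at stream[12..17]='7ckhc' -> body[4..9], body so far='4syd7ckhc'
Chunk 3: stream[19..20]='0' size=0 (terminator). Final body='4syd7ckhc' (9 bytes)
Body byte 6 at stream offset 14

Answer: 14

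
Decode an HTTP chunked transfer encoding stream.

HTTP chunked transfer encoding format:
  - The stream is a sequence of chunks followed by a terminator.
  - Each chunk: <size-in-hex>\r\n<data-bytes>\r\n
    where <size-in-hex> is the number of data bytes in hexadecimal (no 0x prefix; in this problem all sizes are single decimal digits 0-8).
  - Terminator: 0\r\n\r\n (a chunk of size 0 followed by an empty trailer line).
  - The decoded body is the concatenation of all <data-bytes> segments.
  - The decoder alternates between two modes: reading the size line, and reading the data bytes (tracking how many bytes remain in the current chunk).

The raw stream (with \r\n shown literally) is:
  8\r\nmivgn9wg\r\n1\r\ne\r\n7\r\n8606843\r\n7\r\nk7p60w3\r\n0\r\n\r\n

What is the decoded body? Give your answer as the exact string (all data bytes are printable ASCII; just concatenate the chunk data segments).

Answer: mivgn9wge8606843k7p60w3

Derivation:
Chunk 1: stream[0..1]='8' size=0x8=8, data at stream[3..11]='mivgn9wg' -> body[0..8], body so far='mivgn9wg'
Chunk 2: stream[13..14]='1' size=0x1=1, data at stream[16..17]='e' -> body[8..9], body so far='mivgn9wge'
Chunk 3: stream[19..20]='7' size=0x7=7, data at stream[22..29]='8606843' -> body[9..16], body so far='mivgn9wge8606843'
Chunk 4: stream[31..32]='7' size=0x7=7, data at stream[34..41]='k7p60w3' -> body[16..23], body so far='mivgn9wge8606843k7p60w3'
Chunk 5: stream[43..44]='0' size=0 (terminator). Final body='mivgn9wge8606843k7p60w3' (23 bytes)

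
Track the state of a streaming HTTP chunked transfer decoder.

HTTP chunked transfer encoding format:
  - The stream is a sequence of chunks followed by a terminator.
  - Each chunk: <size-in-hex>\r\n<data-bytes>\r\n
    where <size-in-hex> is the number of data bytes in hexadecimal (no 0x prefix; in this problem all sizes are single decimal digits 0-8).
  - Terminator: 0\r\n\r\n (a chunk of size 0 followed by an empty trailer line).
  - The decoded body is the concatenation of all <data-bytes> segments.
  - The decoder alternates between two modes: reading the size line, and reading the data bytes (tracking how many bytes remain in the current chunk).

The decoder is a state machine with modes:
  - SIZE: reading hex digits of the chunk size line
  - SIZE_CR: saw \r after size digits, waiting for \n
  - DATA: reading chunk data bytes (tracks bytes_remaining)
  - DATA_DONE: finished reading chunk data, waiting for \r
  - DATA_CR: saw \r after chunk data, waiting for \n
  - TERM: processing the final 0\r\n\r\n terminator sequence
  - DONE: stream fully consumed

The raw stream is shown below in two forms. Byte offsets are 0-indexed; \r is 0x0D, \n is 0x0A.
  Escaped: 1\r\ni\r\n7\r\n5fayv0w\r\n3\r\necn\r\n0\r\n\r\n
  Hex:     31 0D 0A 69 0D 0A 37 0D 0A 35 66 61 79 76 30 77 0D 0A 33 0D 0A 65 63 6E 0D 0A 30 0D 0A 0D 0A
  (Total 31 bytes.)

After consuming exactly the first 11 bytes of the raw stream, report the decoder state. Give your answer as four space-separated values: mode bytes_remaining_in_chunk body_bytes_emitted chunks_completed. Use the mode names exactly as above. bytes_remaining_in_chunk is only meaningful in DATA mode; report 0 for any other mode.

Byte 0 = '1': mode=SIZE remaining=0 emitted=0 chunks_done=0
Byte 1 = 0x0D: mode=SIZE_CR remaining=0 emitted=0 chunks_done=0
Byte 2 = 0x0A: mode=DATA remaining=1 emitted=0 chunks_done=0
Byte 3 = 'i': mode=DATA_DONE remaining=0 emitted=1 chunks_done=0
Byte 4 = 0x0D: mode=DATA_CR remaining=0 emitted=1 chunks_done=0
Byte 5 = 0x0A: mode=SIZE remaining=0 emitted=1 chunks_done=1
Byte 6 = '7': mode=SIZE remaining=0 emitted=1 chunks_done=1
Byte 7 = 0x0D: mode=SIZE_CR remaining=0 emitted=1 chunks_done=1
Byte 8 = 0x0A: mode=DATA remaining=7 emitted=1 chunks_done=1
Byte 9 = '5': mode=DATA remaining=6 emitted=2 chunks_done=1
Byte 10 = 'f': mode=DATA remaining=5 emitted=3 chunks_done=1

Answer: DATA 5 3 1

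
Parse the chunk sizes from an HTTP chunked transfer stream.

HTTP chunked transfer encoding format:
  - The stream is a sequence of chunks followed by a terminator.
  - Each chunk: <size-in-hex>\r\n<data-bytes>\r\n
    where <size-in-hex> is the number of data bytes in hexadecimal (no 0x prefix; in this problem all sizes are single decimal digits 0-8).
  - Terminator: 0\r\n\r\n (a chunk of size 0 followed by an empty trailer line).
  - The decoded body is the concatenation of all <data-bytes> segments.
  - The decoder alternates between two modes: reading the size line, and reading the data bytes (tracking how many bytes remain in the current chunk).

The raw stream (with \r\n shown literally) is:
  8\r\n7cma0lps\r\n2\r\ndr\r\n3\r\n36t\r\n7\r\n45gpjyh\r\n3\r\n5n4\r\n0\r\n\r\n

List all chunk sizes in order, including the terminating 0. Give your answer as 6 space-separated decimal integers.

Chunk 1: stream[0..1]='8' size=0x8=8, data at stream[3..11]='7cma0lps' -> body[0..8], body so far='7cma0lps'
Chunk 2: stream[13..14]='2' size=0x2=2, data at stream[16..18]='dr' -> body[8..10], body so far='7cma0lpsdr'
Chunk 3: stream[20..21]='3' size=0x3=3, data at stream[23..26]='36t' -> body[10..13], body so far='7cma0lpsdr36t'
Chunk 4: stream[28..29]='7' size=0x7=7, data at stream[31..38]='45gpjyh' -> body[13..20], body so far='7cma0lpsdr36t45gpjyh'
Chunk 5: stream[40..41]='3' size=0x3=3, data at stream[43..46]='5n4' -> body[20..23], body so far='7cma0lpsdr36t45gpjyh5n4'
Chunk 6: stream[48..49]='0' size=0 (terminator). Final body='7cma0lpsdr36t45gpjyh5n4' (23 bytes)

Answer: 8 2 3 7 3 0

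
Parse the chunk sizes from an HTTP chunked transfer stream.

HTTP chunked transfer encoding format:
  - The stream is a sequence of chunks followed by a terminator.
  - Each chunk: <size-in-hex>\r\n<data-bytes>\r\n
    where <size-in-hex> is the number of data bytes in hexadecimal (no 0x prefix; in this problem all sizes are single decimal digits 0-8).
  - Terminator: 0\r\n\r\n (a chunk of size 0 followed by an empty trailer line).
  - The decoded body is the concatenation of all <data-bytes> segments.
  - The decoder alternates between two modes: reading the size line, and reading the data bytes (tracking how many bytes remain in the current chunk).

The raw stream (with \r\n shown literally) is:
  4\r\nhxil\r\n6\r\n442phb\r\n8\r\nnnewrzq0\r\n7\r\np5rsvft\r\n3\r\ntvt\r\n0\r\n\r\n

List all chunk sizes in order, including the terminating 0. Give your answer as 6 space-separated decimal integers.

Answer: 4 6 8 7 3 0

Derivation:
Chunk 1: stream[0..1]='4' size=0x4=4, data at stream[3..7]='hxil' -> body[0..4], body so far='hxil'
Chunk 2: stream[9..10]='6' size=0x6=6, data at stream[12..18]='442phb' -> body[4..10], body so far='hxil442phb'
Chunk 3: stream[20..21]='8' size=0x8=8, data at stream[23..31]='nnewrzq0' -> body[10..18], body so far='hxil442phbnnewrzq0'
Chunk 4: stream[33..34]='7' size=0x7=7, data at stream[36..43]='p5rsvft' -> body[18..25], body so far='hxil442phbnnewrzq0p5rsvft'
Chunk 5: stream[45..46]='3' size=0x3=3, data at stream[48..51]='tvt' -> body[25..28], body so far='hxil442phbnnewrzq0p5rsvfttvt'
Chunk 6: stream[53..54]='0' size=0 (terminator). Final body='hxil442phbnnewrzq0p5rsvfttvt' (28 bytes)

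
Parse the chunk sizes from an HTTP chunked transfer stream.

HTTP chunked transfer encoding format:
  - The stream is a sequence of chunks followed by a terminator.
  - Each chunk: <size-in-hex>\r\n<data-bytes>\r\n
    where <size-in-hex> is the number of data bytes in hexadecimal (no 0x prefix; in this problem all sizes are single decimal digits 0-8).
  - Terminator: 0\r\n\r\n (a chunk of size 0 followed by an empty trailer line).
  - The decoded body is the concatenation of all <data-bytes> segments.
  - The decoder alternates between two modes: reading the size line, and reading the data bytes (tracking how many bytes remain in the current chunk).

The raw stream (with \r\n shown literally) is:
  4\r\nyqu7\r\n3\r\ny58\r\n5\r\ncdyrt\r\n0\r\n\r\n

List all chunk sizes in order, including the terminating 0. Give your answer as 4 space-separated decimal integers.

Chunk 1: stream[0..1]='4' size=0x4=4, data at stream[3..7]='yqu7' -> body[0..4], body so far='yqu7'
Chunk 2: stream[9..10]='3' size=0x3=3, data at stream[12..15]='y58' -> body[4..7], body so far='yqu7y58'
Chunk 3: stream[17..18]='5' size=0x5=5, data at stream[20..25]='cdyrt' -> body[7..12], body so far='yqu7y58cdyrt'
Chunk 4: stream[27..28]='0' size=0 (terminator). Final body='yqu7y58cdyrt' (12 bytes)

Answer: 4 3 5 0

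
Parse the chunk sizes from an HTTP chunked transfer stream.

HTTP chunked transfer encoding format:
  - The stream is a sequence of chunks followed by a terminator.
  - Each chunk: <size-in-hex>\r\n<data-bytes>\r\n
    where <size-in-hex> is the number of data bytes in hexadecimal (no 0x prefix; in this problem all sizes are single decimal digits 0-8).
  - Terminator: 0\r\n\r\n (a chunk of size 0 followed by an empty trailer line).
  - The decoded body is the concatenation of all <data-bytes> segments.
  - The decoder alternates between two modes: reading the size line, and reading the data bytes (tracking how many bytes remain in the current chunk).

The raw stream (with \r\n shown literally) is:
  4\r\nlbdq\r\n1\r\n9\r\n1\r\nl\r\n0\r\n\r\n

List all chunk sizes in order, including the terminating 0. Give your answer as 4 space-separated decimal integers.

Answer: 4 1 1 0

Derivation:
Chunk 1: stream[0..1]='4' size=0x4=4, data at stream[3..7]='lbdq' -> body[0..4], body so far='lbdq'
Chunk 2: stream[9..10]='1' size=0x1=1, data at stream[12..13]='9' -> body[4..5], body so far='lbdq9'
Chunk 3: stream[15..16]='1' size=0x1=1, data at stream[18..19]='l' -> body[5..6], body so far='lbdq9l'
Chunk 4: stream[21..22]='0' size=0 (terminator). Final body='lbdq9l' (6 bytes)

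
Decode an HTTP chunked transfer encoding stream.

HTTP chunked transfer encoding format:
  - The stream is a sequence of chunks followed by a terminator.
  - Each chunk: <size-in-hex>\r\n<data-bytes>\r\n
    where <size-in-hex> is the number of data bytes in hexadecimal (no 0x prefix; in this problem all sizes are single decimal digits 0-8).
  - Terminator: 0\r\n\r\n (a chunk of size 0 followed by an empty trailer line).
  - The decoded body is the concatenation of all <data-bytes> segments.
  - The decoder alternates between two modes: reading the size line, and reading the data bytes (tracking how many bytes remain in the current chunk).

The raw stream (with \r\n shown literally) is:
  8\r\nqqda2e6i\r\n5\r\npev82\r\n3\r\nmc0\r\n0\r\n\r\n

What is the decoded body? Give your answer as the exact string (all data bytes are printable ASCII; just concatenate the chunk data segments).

Chunk 1: stream[0..1]='8' size=0x8=8, data at stream[3..11]='qqda2e6i' -> body[0..8], body so far='qqda2e6i'
Chunk 2: stream[13..14]='5' size=0x5=5, data at stream[16..21]='pev82' -> body[8..13], body so far='qqda2e6ipev82'
Chunk 3: stream[23..24]='3' size=0x3=3, data at stream[26..29]='mc0' -> body[13..16], body so far='qqda2e6ipev82mc0'
Chunk 4: stream[31..32]='0' size=0 (terminator). Final body='qqda2e6ipev82mc0' (16 bytes)

Answer: qqda2e6ipev82mc0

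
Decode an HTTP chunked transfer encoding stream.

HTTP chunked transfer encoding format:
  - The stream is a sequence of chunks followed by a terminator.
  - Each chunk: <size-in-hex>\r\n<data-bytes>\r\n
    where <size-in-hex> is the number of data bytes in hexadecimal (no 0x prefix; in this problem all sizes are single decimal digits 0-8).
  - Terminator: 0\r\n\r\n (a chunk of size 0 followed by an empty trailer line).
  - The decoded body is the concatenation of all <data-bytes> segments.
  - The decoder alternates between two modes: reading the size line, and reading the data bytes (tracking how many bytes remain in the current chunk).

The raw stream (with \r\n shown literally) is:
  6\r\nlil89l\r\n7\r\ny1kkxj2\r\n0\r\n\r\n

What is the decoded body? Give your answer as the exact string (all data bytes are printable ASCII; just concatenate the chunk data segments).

Chunk 1: stream[0..1]='6' size=0x6=6, data at stream[3..9]='lil89l' -> body[0..6], body so far='lil89l'
Chunk 2: stream[11..12]='7' size=0x7=7, data at stream[14..21]='y1kkxj2' -> body[6..13], body so far='lil89ly1kkxj2'
Chunk 3: stream[23..24]='0' size=0 (terminator). Final body='lil89ly1kkxj2' (13 bytes)

Answer: lil89ly1kkxj2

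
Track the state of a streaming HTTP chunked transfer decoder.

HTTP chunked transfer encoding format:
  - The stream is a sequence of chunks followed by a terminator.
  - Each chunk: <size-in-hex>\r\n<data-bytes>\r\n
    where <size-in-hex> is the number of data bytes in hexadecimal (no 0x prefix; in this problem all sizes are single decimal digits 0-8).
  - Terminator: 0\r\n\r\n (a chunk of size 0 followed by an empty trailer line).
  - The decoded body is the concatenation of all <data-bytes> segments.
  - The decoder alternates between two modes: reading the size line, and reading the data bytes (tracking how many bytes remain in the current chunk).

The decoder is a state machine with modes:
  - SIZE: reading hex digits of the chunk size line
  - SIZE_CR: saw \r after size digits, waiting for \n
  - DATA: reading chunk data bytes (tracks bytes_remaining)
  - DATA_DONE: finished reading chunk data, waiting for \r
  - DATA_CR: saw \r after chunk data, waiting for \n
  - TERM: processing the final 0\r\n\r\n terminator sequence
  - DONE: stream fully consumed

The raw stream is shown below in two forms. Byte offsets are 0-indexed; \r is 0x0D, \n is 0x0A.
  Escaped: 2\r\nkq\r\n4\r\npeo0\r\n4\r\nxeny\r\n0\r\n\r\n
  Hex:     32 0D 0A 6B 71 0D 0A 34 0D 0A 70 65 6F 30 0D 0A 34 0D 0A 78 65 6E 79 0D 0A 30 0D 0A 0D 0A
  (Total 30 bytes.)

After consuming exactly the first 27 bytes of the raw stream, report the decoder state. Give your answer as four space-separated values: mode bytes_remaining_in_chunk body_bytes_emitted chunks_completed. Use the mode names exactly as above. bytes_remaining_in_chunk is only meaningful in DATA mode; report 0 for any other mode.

Byte 0 = '2': mode=SIZE remaining=0 emitted=0 chunks_done=0
Byte 1 = 0x0D: mode=SIZE_CR remaining=0 emitted=0 chunks_done=0
Byte 2 = 0x0A: mode=DATA remaining=2 emitted=0 chunks_done=0
Byte 3 = 'k': mode=DATA remaining=1 emitted=1 chunks_done=0
Byte 4 = 'q': mode=DATA_DONE remaining=0 emitted=2 chunks_done=0
Byte 5 = 0x0D: mode=DATA_CR remaining=0 emitted=2 chunks_done=0
Byte 6 = 0x0A: mode=SIZE remaining=0 emitted=2 chunks_done=1
Byte 7 = '4': mode=SIZE remaining=0 emitted=2 chunks_done=1
Byte 8 = 0x0D: mode=SIZE_CR remaining=0 emitted=2 chunks_done=1
Byte 9 = 0x0A: mode=DATA remaining=4 emitted=2 chunks_done=1
Byte 10 = 'p': mode=DATA remaining=3 emitted=3 chunks_done=1
Byte 11 = 'e': mode=DATA remaining=2 emitted=4 chunks_done=1
Byte 12 = 'o': mode=DATA remaining=1 emitted=5 chunks_done=1
Byte 13 = '0': mode=DATA_DONE remaining=0 emitted=6 chunks_done=1
Byte 14 = 0x0D: mode=DATA_CR remaining=0 emitted=6 chunks_done=1
Byte 15 = 0x0A: mode=SIZE remaining=0 emitted=6 chunks_done=2
Byte 16 = '4': mode=SIZE remaining=0 emitted=6 chunks_done=2
Byte 17 = 0x0D: mode=SIZE_CR remaining=0 emitted=6 chunks_done=2
Byte 18 = 0x0A: mode=DATA remaining=4 emitted=6 chunks_done=2
Byte 19 = 'x': mode=DATA remaining=3 emitted=7 chunks_done=2
Byte 20 = 'e': mode=DATA remaining=2 emitted=8 chunks_done=2
Byte 21 = 'n': mode=DATA remaining=1 emitted=9 chunks_done=2
Byte 22 = 'y': mode=DATA_DONE remaining=0 emitted=10 chunks_done=2
Byte 23 = 0x0D: mode=DATA_CR remaining=0 emitted=10 chunks_done=2
Byte 24 = 0x0A: mode=SIZE remaining=0 emitted=10 chunks_done=3
Byte 25 = '0': mode=SIZE remaining=0 emitted=10 chunks_done=3
Byte 26 = 0x0D: mode=SIZE_CR remaining=0 emitted=10 chunks_done=3

Answer: SIZE_CR 0 10 3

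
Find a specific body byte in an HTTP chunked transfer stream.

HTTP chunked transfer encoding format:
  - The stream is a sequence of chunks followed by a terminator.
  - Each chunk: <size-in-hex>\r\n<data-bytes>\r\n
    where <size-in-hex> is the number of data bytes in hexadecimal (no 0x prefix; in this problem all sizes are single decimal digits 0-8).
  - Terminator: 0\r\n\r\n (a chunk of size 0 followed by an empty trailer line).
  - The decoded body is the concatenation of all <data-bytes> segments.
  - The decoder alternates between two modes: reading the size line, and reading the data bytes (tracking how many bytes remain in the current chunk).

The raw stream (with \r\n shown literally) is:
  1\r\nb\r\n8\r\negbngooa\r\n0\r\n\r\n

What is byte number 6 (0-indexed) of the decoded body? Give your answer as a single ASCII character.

Chunk 1: stream[0..1]='1' size=0x1=1, data at stream[3..4]='b' -> body[0..1], body so far='b'
Chunk 2: stream[6..7]='8' size=0x8=8, data at stream[9..17]='egbngooa' -> body[1..9], body so far='begbngooa'
Chunk 3: stream[19..20]='0' size=0 (terminator). Final body='begbngooa' (9 bytes)
Body byte 6 = 'o'

Answer: o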